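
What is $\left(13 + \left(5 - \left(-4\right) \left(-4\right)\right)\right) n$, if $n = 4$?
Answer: $8$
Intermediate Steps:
$\left(13 + \left(5 - \left(-4\right) \left(-4\right)\right)\right) n = \left(13 + \left(5 - \left(-4\right) \left(-4\right)\right)\right) 4 = \left(13 + \left(5 - 16\right)\right) 4 = \left(13 - 11\right) 4 = 2 \cdot 4 = 8$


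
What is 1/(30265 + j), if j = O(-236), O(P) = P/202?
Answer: 101/3056647 ≈ 3.3043e-5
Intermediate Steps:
O(P) = P/202 (O(P) = P*(1/202) = P/202)
j = -118/101 (j = (1/202)*(-236) = -118/101 ≈ -1.1683)
1/(30265 + j) = 1/(30265 - 118/101) = 1/(3056647/101) = 101/3056647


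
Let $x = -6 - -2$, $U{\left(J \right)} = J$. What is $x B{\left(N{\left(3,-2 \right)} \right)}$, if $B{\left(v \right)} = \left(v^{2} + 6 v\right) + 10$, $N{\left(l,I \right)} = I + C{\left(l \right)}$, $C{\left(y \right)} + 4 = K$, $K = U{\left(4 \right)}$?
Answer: $-8$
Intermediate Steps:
$K = 4$
$C{\left(y \right)} = 0$ ($C{\left(y \right)} = -4 + 4 = 0$)
$N{\left(l,I \right)} = I$ ($N{\left(l,I \right)} = I + 0 = I$)
$B{\left(v \right)} = 10 + v^{2} + 6 v$
$x = -4$ ($x = -6 + 2 = -4$)
$x B{\left(N{\left(3,-2 \right)} \right)} = - 4 \left(10 + \left(-2\right)^{2} + 6 \left(-2\right)\right) = - 4 \left(10 + 4 - 12\right) = \left(-4\right) 2 = -8$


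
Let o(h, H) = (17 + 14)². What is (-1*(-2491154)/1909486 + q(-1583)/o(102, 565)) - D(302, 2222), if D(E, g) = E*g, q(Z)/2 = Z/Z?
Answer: -615687054877029/917508023 ≈ -6.7104e+5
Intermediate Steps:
q(Z) = 2 (q(Z) = 2*(Z/Z) = 2*1 = 2)
o(h, H) = 961 (o(h, H) = 31² = 961)
(-1*(-2491154)/1909486 + q(-1583)/o(102, 565)) - D(302, 2222) = (-1*(-2491154)/1909486 + 2/961) - 302*2222 = (2491154*(1/1909486) + 2*(1/961)) - 1*671044 = (1245577/954743 + 2/961) - 671044 = 1198908983/917508023 - 671044 = -615687054877029/917508023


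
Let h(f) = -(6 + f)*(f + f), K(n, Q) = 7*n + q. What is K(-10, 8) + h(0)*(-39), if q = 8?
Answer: -62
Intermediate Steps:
K(n, Q) = 8 + 7*n (K(n, Q) = 7*n + 8 = 8 + 7*n)
h(f) = -2*f*(6 + f) (h(f) = -(6 + f)*2*f = -2*f*(6 + f))
K(-10, 8) + h(0)*(-39) = (8 + 7*(-10)) - 2*0*(6 + 0)*(-39) = (8 - 70) - 2*0*6*(-39) = -62 + 0*(-39) = -62 + 0 = -62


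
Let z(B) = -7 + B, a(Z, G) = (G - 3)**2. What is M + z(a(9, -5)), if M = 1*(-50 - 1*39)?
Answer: -32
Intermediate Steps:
a(Z, G) = (-3 + G)**2
M = -89 (M = 1*(-50 - 39) = 1*(-89) = -89)
M + z(a(9, -5)) = -89 + (-7 + (-3 - 5)**2) = -89 + (-7 + (-8)**2) = -89 + (-7 + 64) = -89 + 57 = -32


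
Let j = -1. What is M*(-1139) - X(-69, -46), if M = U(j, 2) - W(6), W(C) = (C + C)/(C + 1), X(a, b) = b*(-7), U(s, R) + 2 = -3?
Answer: 51279/7 ≈ 7325.6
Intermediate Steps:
U(s, R) = -5 (U(s, R) = -2 - 3 = -5)
X(a, b) = -7*b
W(C) = 2*C/(1 + C) (W(C) = (2*C)/(1 + C) = 2*C/(1 + C))
M = -47/7 (M = -5 - 2*6/(1 + 6) = -5 - 2*6/7 = -5 - 1*12/7 = -5 - 12/7 = -47/7 ≈ -6.7143)
M*(-1139) - X(-69, -46) = -47/7*(-1139) - (-7)*(-46) = 53533/7 - 1*322 = 53533/7 - 322 = 51279/7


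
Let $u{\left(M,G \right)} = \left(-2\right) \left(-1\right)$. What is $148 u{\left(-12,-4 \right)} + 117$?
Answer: $413$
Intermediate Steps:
$u{\left(M,G \right)} = 2$
$148 u{\left(-12,-4 \right)} + 117 = 148 \cdot 2 + 117 = 296 + 117 = 413$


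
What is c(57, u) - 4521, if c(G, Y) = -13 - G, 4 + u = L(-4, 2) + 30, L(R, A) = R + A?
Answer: -4591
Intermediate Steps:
L(R, A) = A + R
u = 24 (u = -4 + ((2 - 4) + 30) = -4 + (-2 + 30) = -4 + 28 = 24)
c(57, u) - 4521 = (-13 - 1*57) - 4521 = (-13 - 57) - 4521 = -70 - 4521 = -4591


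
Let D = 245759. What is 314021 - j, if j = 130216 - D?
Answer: 429564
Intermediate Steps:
j = -115543 (j = 130216 - 1*245759 = 130216 - 245759 = -115543)
314021 - j = 314021 - 1*(-115543) = 314021 + 115543 = 429564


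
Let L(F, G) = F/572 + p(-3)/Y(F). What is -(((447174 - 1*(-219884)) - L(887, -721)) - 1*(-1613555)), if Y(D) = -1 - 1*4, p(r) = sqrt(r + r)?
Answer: -1304509749/572 - I*sqrt(6)/5 ≈ -2.2806e+6 - 0.4899*I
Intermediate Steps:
p(r) = sqrt(2)*sqrt(r) (p(r) = sqrt(2*r) = sqrt(2)*sqrt(r))
Y(D) = -5 (Y(D) = -1 - 4 = -5)
L(F, G) = F/572 - I*sqrt(6)/5 (L(F, G) = F/572 + (sqrt(2)*sqrt(-3))/(-5) = F*(1/572) + (sqrt(2)*(I*sqrt(3)))*(-1/5) = F/572 + (I*sqrt(6))*(-1/5) = F/572 - I*sqrt(6)/5)
-(((447174 - 1*(-219884)) - L(887, -721)) - 1*(-1613555)) = -(((447174 - 1*(-219884)) - ((1/572)*887 - I*sqrt(6)/5)) - 1*(-1613555)) = -(((447174 + 219884) - (887/572 - I*sqrt(6)/5)) + 1613555) = -((667058 + (-887/572 + I*sqrt(6)/5)) + 1613555) = -((381556289/572 + I*sqrt(6)/5) + 1613555) = -(1304509749/572 + I*sqrt(6)/5) = -1304509749/572 - I*sqrt(6)/5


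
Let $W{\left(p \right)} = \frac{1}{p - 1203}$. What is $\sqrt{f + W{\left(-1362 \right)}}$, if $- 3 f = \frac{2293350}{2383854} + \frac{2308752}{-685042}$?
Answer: $\frac{2 \sqrt{7522401456252751118220885}}{6123900419505} \approx 0.89574$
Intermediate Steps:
$f = \frac{327723884959}{408260027967}$ ($f = - \frac{\frac{2293350}{2383854} + \frac{2308752}{-685042}}{3} = - \frac{2293350 \cdot \frac{1}{2383854} + 2308752 \left(- \frac{1}{685042}\right)}{3} = - \frac{\frac{382225}{397309} - \frac{1154376}{342521}}{3} = \left(- \frac{1}{3}\right) \left(- \frac{327723884959}{136086675989}\right) = \frac{327723884959}{408260027967} \approx 0.80273$)
$W{\left(p \right)} = \frac{1}{-1203 + p}$
$\sqrt{f + W{\left(-1362 \right)}} = \sqrt{\frac{327723884959}{408260027967} + \frac{1}{-1203 - 1362}} = \sqrt{\frac{327723884959}{408260027967} + \frac{1}{-2565}} = \sqrt{\frac{327723884959}{408260027967} - \frac{1}{2565}} = \sqrt{\frac{14740412366524}{18371701258515}} = \frac{2 \sqrt{7522401456252751118220885}}{6123900419505}$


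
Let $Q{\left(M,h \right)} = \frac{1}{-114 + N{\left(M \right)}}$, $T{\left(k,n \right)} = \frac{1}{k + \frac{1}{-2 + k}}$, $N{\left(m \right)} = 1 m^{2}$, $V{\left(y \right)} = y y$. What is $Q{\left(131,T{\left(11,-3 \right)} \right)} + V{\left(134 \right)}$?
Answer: $\frac{306095933}{17047} \approx 17956.0$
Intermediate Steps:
$V{\left(y \right)} = y^{2}$
$N{\left(m \right)} = m^{2}$
$Q{\left(M,h \right)} = \frac{1}{-114 + M^{2}}$
$Q{\left(131,T{\left(11,-3 \right)} \right)} + V{\left(134 \right)} = \frac{1}{-114 + 131^{2}} + 134^{2} = \frac{1}{-114 + 17161} + 17956 = \frac{1}{17047} + 17956 = \frac{306095933}{17047}$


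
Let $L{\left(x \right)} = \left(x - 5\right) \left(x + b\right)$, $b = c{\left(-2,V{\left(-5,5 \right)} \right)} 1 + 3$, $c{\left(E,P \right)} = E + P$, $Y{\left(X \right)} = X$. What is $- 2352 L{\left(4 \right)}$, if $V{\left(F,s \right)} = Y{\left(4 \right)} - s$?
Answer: $9408$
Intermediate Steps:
$V{\left(F,s \right)} = 4 - s$
$b = 0$ ($b = \left(-2 + \left(4 - 5\right)\right) 1 + 3 = \left(-2 - 1\right) 1 + 3 = \left(-3\right) 1 + 3 = -3 + 3 = 0$)
$L{\left(x \right)} = x \left(-5 + x\right)$ ($L{\left(x \right)} = \left(x - 5\right) \left(x + 0\right) = \left(-5 + x\right) x = x \left(-5 + x\right)$)
$- 2352 L{\left(4 \right)} = - 2352 \cdot 4 \left(-5 + 4\right) = - 2352 \cdot 4 \left(-1\right) = \left(-2352\right) \left(-4\right) = 9408$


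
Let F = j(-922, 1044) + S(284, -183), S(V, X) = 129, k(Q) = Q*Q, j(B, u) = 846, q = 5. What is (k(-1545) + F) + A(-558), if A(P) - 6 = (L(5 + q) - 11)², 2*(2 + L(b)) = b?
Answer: 2388070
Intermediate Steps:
k(Q) = Q²
L(b) = -2 + b/2
A(P) = 70 (A(P) = 6 + ((-2 + (5 + 5)/2) - 11)² = 6 + ((-2 + (½)*10) - 11)² = 6 + ((-2 + 5) - 11)² = 6 + (3 - 11)² = 6 + (-8)² = 6 + 64 = 70)
F = 975 (F = 846 + 129 = 975)
(k(-1545) + F) + A(-558) = ((-1545)² + 975) + 70 = (2387025 + 975) + 70 = 2388000 + 70 = 2388070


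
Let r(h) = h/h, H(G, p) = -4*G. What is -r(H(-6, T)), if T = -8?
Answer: -1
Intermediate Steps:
r(h) = 1
-r(H(-6, T)) = -1*1 = -1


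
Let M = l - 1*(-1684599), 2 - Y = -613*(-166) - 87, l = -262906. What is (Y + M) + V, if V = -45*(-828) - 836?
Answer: 1356448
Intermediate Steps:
Y = -101669 (Y = 2 - (-613*(-166) - 87) = 2 - (101758 - 87) = 2 - 1*101671 = 2 - 101671 = -101669)
V = 36424 (V = 37260 - 836 = 36424)
M = 1421693 (M = -262906 - 1*(-1684599) = -262906 + 1684599 = 1421693)
(Y + M) + V = (-101669 + 1421693) + 36424 = 1320024 + 36424 = 1356448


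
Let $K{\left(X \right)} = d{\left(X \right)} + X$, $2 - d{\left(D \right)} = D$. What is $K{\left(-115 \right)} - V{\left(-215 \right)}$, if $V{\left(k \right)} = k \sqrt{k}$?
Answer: $2 + 215 i \sqrt{215} \approx 2.0 + 3152.5 i$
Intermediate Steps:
$V{\left(k \right)} = k^{\frac{3}{2}}$
$d{\left(D \right)} = 2 - D$
$K{\left(X \right)} = 2$ ($K{\left(X \right)} = \left(2 - X\right) + X = 2$)
$K{\left(-115 \right)} - V{\left(-215 \right)} = 2 - \left(-215\right)^{\frac{3}{2}} = 2 - - 215 i \sqrt{215} = 2 + 215 i \sqrt{215}$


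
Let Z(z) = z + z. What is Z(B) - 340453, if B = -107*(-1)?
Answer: -340239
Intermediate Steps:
B = 107
Z(z) = 2*z
Z(B) - 340453 = 2*107 - 340453 = 214 - 340453 = -340239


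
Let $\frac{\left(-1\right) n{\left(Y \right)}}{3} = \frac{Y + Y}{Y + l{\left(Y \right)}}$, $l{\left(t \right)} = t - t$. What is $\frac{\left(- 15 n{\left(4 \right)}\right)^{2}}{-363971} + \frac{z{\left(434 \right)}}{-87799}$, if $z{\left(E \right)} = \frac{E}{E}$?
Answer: $- \frac{711535871}{31956289829} \approx -0.022266$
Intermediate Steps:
$z{\left(E \right)} = 1$
$l{\left(t \right)} = 0$
$n{\left(Y \right)} = -6$ ($n{\left(Y \right)} = - 3 \frac{Y + Y}{Y + 0} = - 3 \frac{2 Y}{Y} = \left(-3\right) 2 = -6$)
$\frac{\left(- 15 n{\left(4 \right)}\right)^{2}}{-363971} + \frac{z{\left(434 \right)}}{-87799} = \frac{\left(\left(-15\right) \left(-6\right)\right)^{2}}{-363971} + 1 \frac{1}{-87799} = 90^{2} \left(- \frac{1}{363971}\right) + 1 \left(- \frac{1}{87799}\right) = 8100 \left(- \frac{1}{363971}\right) - \frac{1}{87799} = - \frac{8100}{363971} - \frac{1}{87799} = - \frac{711535871}{31956289829}$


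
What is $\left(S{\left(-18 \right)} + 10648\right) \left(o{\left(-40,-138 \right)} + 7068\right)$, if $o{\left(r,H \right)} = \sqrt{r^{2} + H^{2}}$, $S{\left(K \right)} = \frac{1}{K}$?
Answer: $\frac{225779014}{3} + \frac{191663 \sqrt{5161}}{9} \approx 7.679 \cdot 10^{7}$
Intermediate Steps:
$o{\left(r,H \right)} = \sqrt{H^{2} + r^{2}}$
$\left(S{\left(-18 \right)} + 10648\right) \left(o{\left(-40,-138 \right)} + 7068\right) = \left(\frac{1}{-18} + 10648\right) \left(\sqrt{\left(-138\right)^{2} + \left(-40\right)^{2}} + 7068\right) = \left(- \frac{1}{18} + 10648\right) \left(\sqrt{19044 + 1600} + 7068\right) = \frac{191663 \left(\sqrt{20644} + 7068\right)}{18} = \frac{191663 \left(2 \sqrt{5161} + 7068\right)}{18} = \frac{191663 \left(7068 + 2 \sqrt{5161}\right)}{18} = \frac{225779014}{3} + \frac{191663 \sqrt{5161}}{9}$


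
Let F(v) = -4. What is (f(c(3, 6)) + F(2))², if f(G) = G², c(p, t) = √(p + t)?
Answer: 25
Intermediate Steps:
(f(c(3, 6)) + F(2))² = ((√(3 + 6))² - 4)² = ((√9)² - 4)² = (3² - 4)² = (9 - 4)² = 5² = 25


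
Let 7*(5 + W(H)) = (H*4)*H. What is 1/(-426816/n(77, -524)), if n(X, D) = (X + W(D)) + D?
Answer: -273785/746928 ≈ -0.36655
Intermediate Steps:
W(H) = -5 + 4*H**2/7 (W(H) = -5 + ((H*4)*H)/7 = -5 + ((4*H)*H)/7 = -5 + (4*H**2)/7 = -5 + 4*H**2/7)
n(X, D) = -5 + D + X + 4*D**2/7 (n(X, D) = (X + (-5 + 4*D**2/7)) + D = (-5 + X + 4*D**2/7) + D = -5 + D + X + 4*D**2/7)
1/(-426816/n(77, -524)) = 1/(-426816/(-5 - 524 + 77 + (4/7)*(-524)**2)) = 1/(-426816/(-5 - 524 + 77 + (4/7)*274576)) = 1/(-426816/(-5 - 524 + 77 + 1098304/7)) = 1/(-426816/1095140/7) = 1/(-426816*7/1095140) = 1/(-746928/273785) = -273785/746928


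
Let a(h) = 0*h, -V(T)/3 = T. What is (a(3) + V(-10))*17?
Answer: 510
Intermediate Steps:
V(T) = -3*T
a(h) = 0
(a(3) + V(-10))*17 = (0 - 3*(-10))*17 = (0 + 30)*17 = 30*17 = 510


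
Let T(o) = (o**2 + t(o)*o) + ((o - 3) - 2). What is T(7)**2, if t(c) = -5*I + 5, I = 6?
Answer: 15376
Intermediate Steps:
t(c) = -25 (t(c) = -5*6 + 5 = -30 + 5 = -25)
T(o) = -5 + o**2 - 24*o (T(o) = (o**2 - 25*o) + ((o - 3) - 2) = (o**2 - 25*o) + ((-3 + o) - 2) = (o**2 - 25*o) + (-5 + o) = -5 + o**2 - 24*o)
T(7)**2 = (-5 + 7**2 - 24*7)**2 = (-5 + 49 - 168)**2 = (-124)**2 = 15376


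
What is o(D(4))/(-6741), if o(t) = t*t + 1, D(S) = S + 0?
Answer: -17/6741 ≈ -0.0025219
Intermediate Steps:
D(S) = S
o(t) = 1 + t² (o(t) = t² + 1 = 1 + t²)
o(D(4))/(-6741) = (1 + 4²)/(-6741) = (1 + 16)*(-1/6741) = 17*(-1/6741) = -17/6741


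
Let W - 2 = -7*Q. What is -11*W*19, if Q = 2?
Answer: 2508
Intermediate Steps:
W = -12 (W = 2 - 7*2 = 2 - 14 = -12)
-11*W*19 = -11*(-12)*19 = 132*19 = 2508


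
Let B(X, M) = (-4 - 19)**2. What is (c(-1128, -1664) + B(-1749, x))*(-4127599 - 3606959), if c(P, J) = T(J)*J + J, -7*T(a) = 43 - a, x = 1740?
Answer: -21908158738674/7 ≈ -3.1297e+12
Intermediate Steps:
T(a) = -43/7 + a/7 (T(a) = -(43 - a)/7 = -43/7 + a/7)
B(X, M) = 529 (B(X, M) = (-23)**2 = 529)
c(P, J) = J + J*(-43/7 + J/7) (c(P, J) = (-43/7 + J/7)*J + J = J*(-43/7 + J/7) + J = J + J*(-43/7 + J/7))
(c(-1128, -1664) + B(-1749, x))*(-4127599 - 3606959) = ((1/7)*(-1664)*(-36 - 1664) + 529)*(-4127599 - 3606959) = ((1/7)*(-1664)*(-1700) + 529)*(-7734558) = (2828800/7 + 529)*(-7734558) = (2832503/7)*(-7734558) = -21908158738674/7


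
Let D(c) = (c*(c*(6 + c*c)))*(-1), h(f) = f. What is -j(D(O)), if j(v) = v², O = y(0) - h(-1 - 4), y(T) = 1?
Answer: -2286144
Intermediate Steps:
O = 6 (O = 1 - (-1 - 4) = 1 - 1*(-5) = 1 + 5 = 6)
D(c) = -c²*(6 + c²) (D(c) = (c*(c*(6 + c²)))*(-1) = (c²*(6 + c²))*(-1) = -c²*(6 + c²))
-j(D(O)) = -(6²*(-6 - 1*6²))² = -(36*(-6 - 1*36))² = -(36*(-6 - 36))² = -(36*(-42))² = -1*(-1512)² = -1*2286144 = -2286144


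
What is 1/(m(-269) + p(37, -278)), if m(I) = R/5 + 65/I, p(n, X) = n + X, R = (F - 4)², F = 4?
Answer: -269/64894 ≈ -0.0041452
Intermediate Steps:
R = 0 (R = (4 - 4)² = 0² = 0)
p(n, X) = X + n
m(I) = 65/I (m(I) = 0/5 + 65/I = 0*(⅕) + 65/I = 0 + 65/I = 65/I)
1/(m(-269) + p(37, -278)) = 1/(65/(-269) + (-278 + 37)) = 1/(65*(-1/269) - 241) = 1/(-65/269 - 241) = 1/(-64894/269) = -269/64894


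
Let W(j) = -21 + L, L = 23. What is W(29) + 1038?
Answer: 1040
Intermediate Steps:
W(j) = 2 (W(j) = -21 + 23 = 2)
W(29) + 1038 = 2 + 1038 = 1040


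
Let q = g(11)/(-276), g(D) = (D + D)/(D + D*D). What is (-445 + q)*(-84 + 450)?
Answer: -44952181/276 ≈ -1.6287e+5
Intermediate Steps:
g(D) = 2*D/(D + D**2) (g(D) = (2*D)/(D + D**2) = 2*D/(D + D**2))
q = -1/1656 (q = (2/(1 + 11))/(-276) = (2/12)*(-1/276) = (2*(1/12))*(-1/276) = (1/6)*(-1/276) = -1/1656 ≈ -0.00060386)
(-445 + q)*(-84 + 450) = (-445 - 1/1656)*(-84 + 450) = -736921/1656*366 = -44952181/276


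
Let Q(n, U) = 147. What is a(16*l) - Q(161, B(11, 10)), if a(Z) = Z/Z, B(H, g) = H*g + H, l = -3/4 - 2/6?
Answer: -146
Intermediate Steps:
l = -13/12 (l = -3*¼ - 2*⅙ = -¾ - ⅓ = -13/12 ≈ -1.0833)
B(H, g) = H + H*g
a(Z) = 1
a(16*l) - Q(161, B(11, 10)) = 1 - 1*147 = 1 - 147 = -146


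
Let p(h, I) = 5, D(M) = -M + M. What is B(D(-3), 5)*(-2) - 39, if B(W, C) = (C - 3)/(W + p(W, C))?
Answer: -199/5 ≈ -39.800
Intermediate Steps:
D(M) = 0
B(W, C) = (-3 + C)/(5 + W) (B(W, C) = (C - 3)/(W + 5) = (-3 + C)/(5 + W))
B(D(-3), 5)*(-2) - 39 = ((-3 + 5)/(5 + 0))*(-2) - 39 = (2/5)*(-2) - 39 = -4/5 - 39 = -199/5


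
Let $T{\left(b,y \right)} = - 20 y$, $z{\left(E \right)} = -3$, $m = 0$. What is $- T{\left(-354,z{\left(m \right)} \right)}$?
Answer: $-60$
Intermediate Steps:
$- T{\left(-354,z{\left(m \right)} \right)} = - \left(-20\right) \left(-3\right) = \left(-1\right) 60 = -60$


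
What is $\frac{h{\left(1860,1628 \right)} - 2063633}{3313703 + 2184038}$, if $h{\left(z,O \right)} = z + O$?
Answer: $- \frac{2060145}{5497741} \approx -0.37473$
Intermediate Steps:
$h{\left(z,O \right)} = O + z$
$\frac{h{\left(1860,1628 \right)} - 2063633}{3313703 + 2184038} = \frac{\left(1628 + 1860\right) - 2063633}{3313703 + 2184038} = \frac{3488 - 2063633}{5497741} = \left(-2060145\right) \frac{1}{5497741} = - \frac{2060145}{5497741}$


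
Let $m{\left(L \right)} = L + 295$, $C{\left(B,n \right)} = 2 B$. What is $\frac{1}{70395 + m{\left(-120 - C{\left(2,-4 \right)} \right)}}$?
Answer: $\frac{1}{70566} \approx 1.4171 \cdot 10^{-5}$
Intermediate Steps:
$m{\left(L \right)} = 295 + L$
$\frac{1}{70395 + m{\left(-120 - C{\left(2,-4 \right)} \right)}} = \frac{1}{70395 + \left(295 - \left(120 + 2 \cdot 2\right)\right)} = \frac{1}{70395 + \left(295 - 124\right)} = \frac{1}{70395 + 171} = \frac{1}{70566}$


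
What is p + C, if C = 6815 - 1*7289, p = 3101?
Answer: 2627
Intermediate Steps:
C = -474 (C = 6815 - 7289 = -474)
p + C = 3101 - 474 = 2627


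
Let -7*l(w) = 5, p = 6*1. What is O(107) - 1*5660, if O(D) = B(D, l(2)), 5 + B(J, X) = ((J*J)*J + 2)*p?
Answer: 7344605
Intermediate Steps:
p = 6
l(w) = -5/7 (l(w) = -⅐*5 = -5/7)
B(J, X) = 7 + 6*J³ (B(J, X) = -5 + ((J*J)*J + 2)*6 = -5 + (J²*J + 2)*6 = -5 + (J³ + 2)*6 = -5 + (2 + J³)*6 = -5 + (12 + 6*J³) = 7 + 6*J³)
O(D) = 7 + 6*D³
O(107) - 1*5660 = (7 + 6*107³) - 1*5660 = (7 + 6*1225043) - 5660 = (7 + 7350258) - 5660 = 7350265 - 5660 = 7344605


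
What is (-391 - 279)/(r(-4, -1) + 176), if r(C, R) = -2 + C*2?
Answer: -335/83 ≈ -4.0361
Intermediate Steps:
r(C, R) = -2 + 2*C
(-391 - 279)/(r(-4, -1) + 176) = (-391 - 279)/((-2 + 2*(-4)) + 176) = -670/((-2 - 8) + 176) = -670/(-10 + 176) = -670/166 = -670*1/166 = -335/83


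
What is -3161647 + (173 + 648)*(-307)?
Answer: -3413694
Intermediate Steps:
-3161647 + (173 + 648)*(-307) = -3161647 + 821*(-307) = -3161647 - 252047 = -3413694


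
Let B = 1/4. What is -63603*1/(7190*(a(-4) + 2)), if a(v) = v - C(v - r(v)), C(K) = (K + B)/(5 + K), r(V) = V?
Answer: 127206/29479 ≈ 4.3151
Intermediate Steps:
B = ¼ ≈ 0.25000
C(K) = (¼ + K)/(5 + K) (C(K) = (K + ¼)/(5 + K) = (¼ + K)/(5 + K))
a(v) = -1/20 + v (a(v) = v - (¼ + (v - v))/(5 + (v - v)) = v - (¼ + 0)/(5 + 0) = v - 1/(5*4) = v - 1*1/20 = v - 1/20 = -1/20 + v)
-63603*1/(7190*(a(-4) + 2)) = -63603*1/(7190*((-1/20 - 4) + 2)) = -63603*1/(7190*(-81/20 + 2)) = -63603/((-(-7190)*(-41)/20)) = -63603/((-1438*41/4)) = -63603/(-29479/2) = -63603*(-2/29479) = 127206/29479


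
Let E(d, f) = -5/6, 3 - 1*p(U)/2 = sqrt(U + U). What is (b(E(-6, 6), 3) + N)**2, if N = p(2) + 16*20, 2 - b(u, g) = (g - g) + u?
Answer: 3798601/36 ≈ 1.0552e+5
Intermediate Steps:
p(U) = 6 - 2*sqrt(2)*sqrt(U) (p(U) = 6 - 2*sqrt(U + U) = 6 - 2*sqrt(2)*sqrt(U))
E(d, f) = -5/6 (E(d, f) = -5*1/6 = -5/6)
b(u, g) = 2 - u (b(u, g) = 2 - ((g - g) + u) = 2 - (0 + u) = 2 - u)
N = 322 (N = (6 - 2*sqrt(2)*sqrt(2)) + 16*20 = (6 - 4) + 320 = 2 + 320 = 322)
(b(E(-6, 6), 3) + N)**2 = ((2 - 1*(-5/6)) + 322)**2 = ((2 + 5/6) + 322)**2 = (17/6 + 322)**2 = (1949/6)**2 = 3798601/36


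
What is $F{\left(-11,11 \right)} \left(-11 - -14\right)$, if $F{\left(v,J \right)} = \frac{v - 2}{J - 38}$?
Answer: $\frac{13}{9} \approx 1.4444$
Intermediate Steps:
$F{\left(v,J \right)} = \frac{-2 + v}{-38 + J}$
$F{\left(-11,11 \right)} \left(-11 - -14\right) = \frac{-2 - 11}{-38 + 11} \left(-11 - -14\right) = \frac{1}{-27} \left(-13\right) \left(-11 + 14\right) = \left(- \frac{1}{27}\right) \left(-13\right) 3 = \frac{13}{27} \cdot 3 = \frac{13}{9}$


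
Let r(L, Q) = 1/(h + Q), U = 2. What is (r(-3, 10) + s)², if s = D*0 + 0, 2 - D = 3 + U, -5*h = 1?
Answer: 25/2401 ≈ 0.010412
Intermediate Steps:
h = -⅕ (h = -⅕*1 = -⅕ ≈ -0.20000)
D = -3 (D = 2 - (3 + 2) = 2 - 1*5 = 2 - 5 = -3)
r(L, Q) = 1/(-⅕ + Q)
s = 0 (s = -3*0 + 0 = 0 + 0 = 0)
(r(-3, 10) + s)² = (5/(-1 + 5*10) + 0)² = (5/(-1 + 50) + 0)² = (5/49 + 0)² = (5/49)² = 25/2401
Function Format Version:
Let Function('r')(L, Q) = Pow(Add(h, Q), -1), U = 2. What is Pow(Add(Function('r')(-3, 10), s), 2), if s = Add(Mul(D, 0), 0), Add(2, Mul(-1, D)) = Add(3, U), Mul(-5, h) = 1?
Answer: Rational(25, 2401) ≈ 0.010412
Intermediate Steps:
h = Rational(-1, 5) (h = Mul(Rational(-1, 5), 1) = Rational(-1, 5) ≈ -0.20000)
D = -3 (D = Add(2, Mul(-1, Add(3, 2))) = Add(2, Mul(-1, 5)) = Add(2, -5) = -3)
Function('r')(L, Q) = Pow(Add(Rational(-1, 5), Q), -1)
s = 0 (s = Add(Mul(-3, 0), 0) = Add(0, 0) = 0)
Pow(Add(Function('r')(-3, 10), s), 2) = Pow(Add(Mul(5, Pow(Add(-1, Mul(5, 10)), -1)), 0), 2) = Pow(Add(Mul(5, Pow(Add(-1, 50), -1)), 0), 2) = Pow(Add(Mul(5, Pow(49, -1)), 0), 2) = Pow(Add(Mul(5, Rational(1, 49)), 0), 2) = Pow(Add(Rational(5, 49), 0), 2) = Pow(Rational(5, 49), 2) = Rational(25, 2401)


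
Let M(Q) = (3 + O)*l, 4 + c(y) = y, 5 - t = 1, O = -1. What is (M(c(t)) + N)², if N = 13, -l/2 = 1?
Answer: 81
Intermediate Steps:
l = -2 (l = -2*1 = -2)
t = 4 (t = 5 - 1*1 = 5 - 1 = 4)
c(y) = -4 + y
M(Q) = -4 (M(Q) = (3 - 1)*(-2) = 2*(-2) = -4)
(M(c(t)) + N)² = (-4 + 13)² = 9² = 81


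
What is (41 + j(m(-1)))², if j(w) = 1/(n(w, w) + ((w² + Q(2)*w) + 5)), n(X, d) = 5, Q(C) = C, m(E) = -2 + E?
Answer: 285156/169 ≈ 1687.3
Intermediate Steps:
j(w) = 1/(10 + w² + 2*w) (j(w) = 1/(5 + ((w² + 2*w) + 5)) = 1/(5 + (5 + w² + 2*w)) = 1/(10 + w² + 2*w))
(41 + j(m(-1)))² = (41 + 1/(10 + (-2 - 1)² + 2*(-2 - 1)))² = (41 + 1/(10 + (-3)² + 2*(-3)))² = (41 + 1/(10 + 9 - 6))² = (41 + 1/13)² = (534/13)² = 285156/169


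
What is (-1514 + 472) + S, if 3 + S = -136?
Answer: -1181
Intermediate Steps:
S = -139 (S = -3 - 136 = -139)
(-1514 + 472) + S = (-1514 + 472) - 139 = -1042 - 139 = -1181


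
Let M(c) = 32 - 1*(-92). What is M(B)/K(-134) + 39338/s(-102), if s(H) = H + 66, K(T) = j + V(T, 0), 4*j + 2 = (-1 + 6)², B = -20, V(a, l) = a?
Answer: -1122125/1026 ≈ -1093.7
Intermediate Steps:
j = 23/4 (j = -½ + (-1 + 6)²/4 = -½ + (¼)*5² = -½ + (¼)*25 = -½ + 25/4 = 23/4 ≈ 5.7500)
K(T) = 23/4 + T
M(c) = 124 (M(c) = 32 + 92 = 124)
s(H) = 66 + H
M(B)/K(-134) + 39338/s(-102) = 124/(23/4 - 134) + 39338/(66 - 102) = 124/(-513/4) + 39338/(-36) = 124*(-4/513) + 39338*(-1/36) = -496/513 - 19669/18 = -1122125/1026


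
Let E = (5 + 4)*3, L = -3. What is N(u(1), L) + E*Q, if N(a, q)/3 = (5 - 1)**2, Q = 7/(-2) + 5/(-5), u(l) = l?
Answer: -147/2 ≈ -73.500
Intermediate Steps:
Q = -9/2 (Q = 7*(-1/2) + 5*(-1/5) = -7/2 - 1 = -9/2 ≈ -4.5000)
N(a, q) = 48 (N(a, q) = 3*(5 - 1)**2 = 3*4**2 = 3*16 = 48)
E = 27 (E = 9*3 = 27)
N(u(1), L) + E*Q = 48 + 27*(-9/2) = 48 - 243/2 = -147/2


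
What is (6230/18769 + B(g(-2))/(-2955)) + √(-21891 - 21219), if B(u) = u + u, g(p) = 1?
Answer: 18372112/55462395 + 3*I*√4790 ≈ 0.33125 + 207.63*I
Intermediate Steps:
B(u) = 2*u
(6230/18769 + B(g(-2))/(-2955)) + √(-21891 - 21219) = (6230/18769 + (2*1)/(-2955)) + √(-21891 - 21219) = (6230*(1/18769) + 2*(-1/2955)) + √(-43110) = (6230/18769 - 2/2955) + 3*I*√4790 = 18372112/55462395 + 3*I*√4790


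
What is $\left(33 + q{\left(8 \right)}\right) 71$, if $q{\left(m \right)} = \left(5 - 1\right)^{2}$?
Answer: $3479$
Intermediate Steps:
$q{\left(m \right)} = 16$ ($q{\left(m \right)} = 4^{2} = 16$)
$\left(33 + q{\left(8 \right)}\right) 71 = \left(33 + 16\right) 71 = 49 \cdot 71 = 3479$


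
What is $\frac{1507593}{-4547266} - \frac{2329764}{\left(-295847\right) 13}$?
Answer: $\frac{4795837363701}{17488835055926} \approx 0.27422$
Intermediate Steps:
$\frac{1507593}{-4547266} - \frac{2329764}{\left(-295847\right) 13} = 1507593 \left(- \frac{1}{4547266}\right) - \frac{2329764}{-3846011} = - \frac{1507593}{4547266} - - \frac{2329764}{3846011} = - \frac{1507593}{4547266} + \frac{2329764}{3846011} = \frac{4795837363701}{17488835055926}$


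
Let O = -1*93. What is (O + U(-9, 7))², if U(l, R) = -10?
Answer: 10609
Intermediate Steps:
O = -93
(O + U(-9, 7))² = (-93 - 10)² = (-103)² = 10609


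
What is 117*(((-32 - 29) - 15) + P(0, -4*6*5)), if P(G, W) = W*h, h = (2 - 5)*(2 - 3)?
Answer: -51012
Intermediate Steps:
h = 3 (h = -3*(-1) = 3)
P(G, W) = 3*W (P(G, W) = W*3 = 3*W)
117*(((-32 - 29) - 15) + P(0, -4*6*5)) = 117*(((-32 - 29) - 15) + 3*(-4*6*5)) = 117*((-61 - 15) + 3*(-24*5)) = 117*(-76 + 3*(-120)) = 117*(-76 - 360) = 117*(-436) = -51012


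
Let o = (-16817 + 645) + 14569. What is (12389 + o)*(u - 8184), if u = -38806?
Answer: -506834140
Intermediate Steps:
o = -1603 (o = -16172 + 14569 = -1603)
(12389 + o)*(u - 8184) = (12389 - 1603)*(-38806 - 8184) = 10786*(-46990) = -506834140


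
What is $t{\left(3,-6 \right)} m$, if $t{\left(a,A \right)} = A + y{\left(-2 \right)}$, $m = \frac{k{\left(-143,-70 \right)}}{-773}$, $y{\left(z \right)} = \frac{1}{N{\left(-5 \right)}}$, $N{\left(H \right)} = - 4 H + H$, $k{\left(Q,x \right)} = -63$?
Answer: $- \frac{1869}{3865} \approx -0.48357$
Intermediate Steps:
$N{\left(H \right)} = - 3 H$
$y{\left(z \right)} = \frac{1}{15}$ ($y{\left(z \right)} = \frac{1}{\left(-3\right) \left(-5\right)} = \frac{1}{15}$)
$m = \frac{63}{773}$ ($m = - \frac{63}{-773} = \left(-63\right) \left(- \frac{1}{773}\right) = \frac{63}{773} \approx 0.081501$)
$t{\left(a,A \right)} = \frac{1}{15} + A$ ($t{\left(a,A \right)} = A + \frac{1}{15} = \frac{1}{15} + A$)
$t{\left(3,-6 \right)} m = \left(\frac{1}{15} - 6\right) \frac{63}{773} = \left(- \frac{89}{15}\right) \frac{63}{773} = - \frac{1869}{3865}$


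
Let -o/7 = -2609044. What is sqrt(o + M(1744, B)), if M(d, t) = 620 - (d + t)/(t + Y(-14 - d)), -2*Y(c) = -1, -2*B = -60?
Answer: 2*sqrt(16989964915)/61 ≈ 4273.6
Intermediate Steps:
B = 30 (B = -1/2*(-60) = 30)
Y(c) = 1/2 (Y(c) = -1/2*(-1) = 1/2)
o = 18263308 (o = -7*(-2609044) = 18263308)
M(d, t) = 620 - (d + t)/(1/2 + t) (M(d, t) = 620 - (d + t)/(t + 1/2) = 620 - (d + t)/(1/2 + t))
sqrt(o + M(1744, B)) = sqrt(18263308 + 2*(310 - 1*1744 + 619*30)/(1 + 2*30)) = sqrt(18263308 + 2*(310 - 1744 + 18570)/(1 + 60)) = sqrt(18263308 + 2*17136/61) = sqrt(18263308 + 2*(1/61)*17136) = sqrt(18263308 + 34272/61) = sqrt(1114096060/61) = 2*sqrt(16989964915)/61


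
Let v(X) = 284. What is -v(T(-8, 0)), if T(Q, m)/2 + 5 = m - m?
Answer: -284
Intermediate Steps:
T(Q, m) = -10 (T(Q, m) = -10 + 2*(m - m) = -10 + 2*0 = -10 + 0 = -10)
-v(T(-8, 0)) = -1*284 = -284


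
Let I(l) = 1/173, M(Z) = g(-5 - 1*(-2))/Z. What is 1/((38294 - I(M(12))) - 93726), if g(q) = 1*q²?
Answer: -173/9589737 ≈ -1.8040e-5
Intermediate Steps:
g(q) = q²
M(Z) = 9/Z (M(Z) = (-5 - 1*(-2))²/Z = (-5 + 2)²/Z = (-3)²/Z = 9/Z)
I(l) = 1/173
1/((38294 - I(M(12))) - 93726) = 1/((38294 - 1*1/173) - 93726) = 1/((38294 - 1/173) - 93726) = 1/(6624861/173 - 93726) = 1/(-9589737/173) = -173/9589737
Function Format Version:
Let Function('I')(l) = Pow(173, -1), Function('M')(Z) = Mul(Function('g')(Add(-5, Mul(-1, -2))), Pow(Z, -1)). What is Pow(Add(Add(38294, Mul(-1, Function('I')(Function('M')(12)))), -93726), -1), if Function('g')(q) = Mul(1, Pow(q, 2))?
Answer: Rational(-173, 9589737) ≈ -1.8040e-5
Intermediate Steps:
Function('g')(q) = Pow(q, 2)
Function('M')(Z) = Mul(9, Pow(Z, -1)) (Function('M')(Z) = Mul(Pow(Add(-5, Mul(-1, -2)), 2), Pow(Z, -1)) = Mul(Pow(Add(-5, 2), 2), Pow(Z, -1)) = Mul(Pow(-3, 2), Pow(Z, -1)) = Mul(9, Pow(Z, -1)))
Function('I')(l) = Rational(1, 173)
Pow(Add(Add(38294, Mul(-1, Function('I')(Function('M')(12)))), -93726), -1) = Pow(Add(Add(38294, Mul(-1, Rational(1, 173))), -93726), -1) = Pow(Add(Add(38294, Rational(-1, 173)), -93726), -1) = Pow(Add(Rational(6624861, 173), -93726), -1) = Pow(Rational(-9589737, 173), -1) = Rational(-173, 9589737)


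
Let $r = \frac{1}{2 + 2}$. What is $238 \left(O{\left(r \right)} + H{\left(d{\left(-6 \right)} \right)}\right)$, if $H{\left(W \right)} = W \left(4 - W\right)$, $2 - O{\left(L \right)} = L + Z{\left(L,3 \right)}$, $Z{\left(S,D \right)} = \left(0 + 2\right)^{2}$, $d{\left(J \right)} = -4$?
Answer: $- \frac{16303}{2} \approx -8151.5$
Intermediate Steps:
$r = \frac{1}{4} \approx 0.25$
$Z{\left(S,D \right)} = 4$ ($Z{\left(S,D \right)} = 2^{2} = 4$)
$O{\left(L \right)} = -2 - L$ ($O{\left(L \right)} = 2 - \left(L + 4\right) = 2 - \left(4 + L\right) = -2 - L$)
$238 \left(O{\left(r \right)} + H{\left(d{\left(-6 \right)} \right)}\right) = 238 \left(\left(-2 - \frac{1}{4}\right) - 4 \left(4 - -4\right)\right) = 238 \left(\left(-2 - \frac{1}{4}\right) - 4 \left(4 + 4\right)\right) = 238 \left(- \frac{9}{4} - 32\right) = 238 \left(- \frac{137}{4}\right) = - \frac{16303}{2}$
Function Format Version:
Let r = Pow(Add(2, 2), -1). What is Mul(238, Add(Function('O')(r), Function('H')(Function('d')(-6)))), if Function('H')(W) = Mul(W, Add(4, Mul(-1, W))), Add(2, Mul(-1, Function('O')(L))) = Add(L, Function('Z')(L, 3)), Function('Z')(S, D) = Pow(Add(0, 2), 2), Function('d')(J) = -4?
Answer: Rational(-16303, 2) ≈ -8151.5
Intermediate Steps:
r = Rational(1, 4) (r = Pow(4, -1) = Rational(1, 4) ≈ 0.25000)
Function('Z')(S, D) = 4 (Function('Z')(S, D) = Pow(2, 2) = 4)
Function('O')(L) = Add(-2, Mul(-1, L)) (Function('O')(L) = Add(2, Mul(-1, Add(L, 4))) = Add(2, Mul(-1, Add(4, L))) = Add(2, Add(-4, Mul(-1, L))) = Add(-2, Mul(-1, L)))
Mul(238, Add(Function('O')(r), Function('H')(Function('d')(-6)))) = Mul(238, Add(Add(-2, Mul(-1, Rational(1, 4))), Mul(-4, Add(4, Mul(-1, -4))))) = Mul(238, Add(Add(-2, Rational(-1, 4)), Mul(-4, Add(4, 4)))) = Mul(238, Add(Rational(-9, 4), Mul(-4, 8))) = Mul(238, Add(Rational(-9, 4), -32)) = Mul(238, Rational(-137, 4)) = Rational(-16303, 2)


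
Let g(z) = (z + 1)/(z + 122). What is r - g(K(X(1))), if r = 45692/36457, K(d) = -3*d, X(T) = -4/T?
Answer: 5648787/4885238 ≈ 1.1563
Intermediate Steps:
g(z) = (1 + z)/(122 + z)
r = 45692/36457 (r = 45692*(1/36457) = 45692/36457 ≈ 1.2533)
r - g(K(X(1))) = 45692/36457 - (1 - (-12)/1)/(122 - (-12)/1) = 45692/36457 - (1 - (-12))/(122 - (-12)) = 45692/36457 - (1 - 3*(-4))/(122 - 3*(-4)) = 45692/36457 - (1 + 12)/(122 + 12) = 45692/36457 - 13/134 = 5648787/4885238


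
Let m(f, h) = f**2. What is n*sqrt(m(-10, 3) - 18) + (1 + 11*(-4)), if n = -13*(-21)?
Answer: -43 + 273*sqrt(82) ≈ 2429.1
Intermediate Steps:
n = 273
n*sqrt(m(-10, 3) - 18) + (1 + 11*(-4)) = 273*sqrt((-10)**2 - 18) + (1 + 11*(-4)) = 273*sqrt(100 - 18) + (1 - 44) = 273*sqrt(82) - 43 = -43 + 273*sqrt(82)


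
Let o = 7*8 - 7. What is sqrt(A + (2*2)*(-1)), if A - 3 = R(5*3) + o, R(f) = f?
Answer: 3*sqrt(7) ≈ 7.9373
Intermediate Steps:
o = 49 (o = 56 - 7 = 49)
A = 67 (A = 3 + (5*3 + 49) = 3 + (15 + 49) = 3 + 64 = 67)
sqrt(A + (2*2)*(-1)) = sqrt(67 + (2*2)*(-1)) = sqrt(67 + 4*(-1)) = sqrt(67 - 4) = sqrt(63) = 3*sqrt(7)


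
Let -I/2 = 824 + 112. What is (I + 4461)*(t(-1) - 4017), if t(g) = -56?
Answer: -10544997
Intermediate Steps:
I = -1872 (I = -2*(824 + 112) = -2*936 = -1872)
(I + 4461)*(t(-1) - 4017) = (-1872 + 4461)*(-56 - 4017) = 2589*(-4073) = -10544997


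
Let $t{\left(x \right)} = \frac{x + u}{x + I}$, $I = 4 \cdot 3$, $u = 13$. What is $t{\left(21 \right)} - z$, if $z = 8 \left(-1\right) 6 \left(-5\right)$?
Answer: $- \frac{7886}{33} \approx -238.97$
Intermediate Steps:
$I = 12$
$t{\left(x \right)} = \frac{13 + x}{12 + x}$ ($t{\left(x \right)} = \frac{x + 13}{x + 12} = \frac{13 + x}{12 + x}$)
$z = 240$ ($z = \left(-8\right) \left(-30\right) = 240$)
$t{\left(21 \right)} - z = \frac{13 + 21}{12 + 21} - 240 = \frac{1}{33} \cdot 34 - 240 = \frac{34}{33} - 240 = - \frac{7886}{33}$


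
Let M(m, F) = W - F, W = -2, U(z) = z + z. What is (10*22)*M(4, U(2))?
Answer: -1320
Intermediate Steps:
U(z) = 2*z
M(m, F) = -2 - F
(10*22)*M(4, U(2)) = (10*22)*(-2 - 2*2) = 220*(-2 - 1*4) = 220*(-2 - 4) = 220*(-6) = -1320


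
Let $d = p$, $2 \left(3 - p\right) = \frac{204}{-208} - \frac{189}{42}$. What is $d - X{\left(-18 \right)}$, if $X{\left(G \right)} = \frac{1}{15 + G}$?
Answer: $\frac{1895}{312} \approx 6.0737$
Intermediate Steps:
$p = \frac{597}{104}$ ($p = 3 - \frac{\frac{204}{-208} - \frac{189}{42}}{2} = 3 - \frac{204 \left(- \frac{1}{208}\right) - \frac{9}{2}}{2} = 3 - \frac{- \frac{51}{52} - \frac{9}{2}}{2} = 3 - - \frac{285}{104} = 3 + \frac{285}{104} = \frac{597}{104} \approx 5.7404$)
$d = \frac{597}{104} \approx 5.7404$
$d - X{\left(-18 \right)} = \frac{597}{104} - \frac{1}{15 - 18} = \frac{597}{104} - \frac{1}{-3} = \frac{597}{104} - - \frac{1}{3} = \frac{597}{104} + \frac{1}{3} = \frac{1895}{312}$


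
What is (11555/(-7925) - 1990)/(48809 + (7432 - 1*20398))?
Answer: -3156461/56811155 ≈ -0.055561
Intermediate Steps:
(11555/(-7925) - 1990)/(48809 + (7432 - 1*20398)) = (11555*(-1/7925) - 1990)/(48809 + (7432 - 20398)) = (-2311/1585 - 1990)/(48809 - 12966) = -3156461/1585/35843 = -3156461/1585*1/35843 = -3156461/56811155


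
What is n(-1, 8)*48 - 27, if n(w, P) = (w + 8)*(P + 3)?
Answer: 3669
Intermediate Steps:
n(w, P) = (3 + P)*(8 + w) (n(w, P) = (8 + w)*(3 + P) = (3 + P)*(8 + w))
n(-1, 8)*48 - 27 = (24 + 3*(-1) + 8*8 + 8*(-1))*48 - 27 = (24 - 3 + 64 - 8)*48 - 27 = 77*48 - 27 = 3696 - 27 = 3669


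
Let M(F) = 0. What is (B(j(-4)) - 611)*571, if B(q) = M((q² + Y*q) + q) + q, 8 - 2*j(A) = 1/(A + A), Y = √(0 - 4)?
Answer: -5544981/16 ≈ -3.4656e+5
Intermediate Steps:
Y = 2*I (Y = √(-4) = 2*I ≈ 2.0*I)
j(A) = 4 - 1/(4*A) (j(A) = 4 - 1/(2*(A + A)) = 4 - 1/(2*A)/2 = 4 - 1/(4*A))
B(q) = q (B(q) = 0 + q = q)
(B(j(-4)) - 611)*571 = ((4 - ¼/(-4)) - 611)*571 = ((4 - ¼*(-¼)) - 611)*571 = ((4 + 1/16) - 611)*571 = (65/16 - 611)*571 = -9711/16*571 = -5544981/16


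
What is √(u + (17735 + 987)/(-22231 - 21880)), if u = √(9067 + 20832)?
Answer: √(-825846142 + 1945780321*√29899)/44111 ≈ 13.133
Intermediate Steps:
u = √29899 ≈ 172.91
√(u + (17735 + 987)/(-22231 - 21880)) = √(√29899 + (17735 + 987)/(-22231 - 21880)) = √(√29899 + 18722/(-44111)) = √(√29899 + 18722*(-1/44111)) = √(√29899 - 18722/44111) = √(-18722/44111 + √29899)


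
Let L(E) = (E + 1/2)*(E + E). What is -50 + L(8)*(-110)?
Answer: -15010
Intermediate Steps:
L(E) = 2*E*(½ + E) (L(E) = (E + ½)*(2*E) = (½ + E)*(2*E) = 2*E*(½ + E))
-50 + L(8)*(-110) = -50 + (8*(1 + 2*8))*(-110) = -50 + (8*(1 + 16))*(-110) = -50 + (8*17)*(-110) = -50 + 136*(-110) = -50 - 14960 = -15010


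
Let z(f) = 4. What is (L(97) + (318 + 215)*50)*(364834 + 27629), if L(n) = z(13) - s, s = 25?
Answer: 10450897227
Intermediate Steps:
L(n) = -21 (L(n) = 4 - 1*25 = 4 - 25 = -21)
(L(97) + (318 + 215)*50)*(364834 + 27629) = (-21 + (318 + 215)*50)*(364834 + 27629) = (-21 + 533*50)*392463 = (-21 + 26650)*392463 = 26629*392463 = 10450897227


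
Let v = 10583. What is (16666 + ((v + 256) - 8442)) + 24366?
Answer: 43429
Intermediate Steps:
(16666 + ((v + 256) - 8442)) + 24366 = (16666 + ((10583 + 256) - 8442)) + 24366 = (16666 + (10839 - 8442)) + 24366 = (16666 + 2397) + 24366 = 19063 + 24366 = 43429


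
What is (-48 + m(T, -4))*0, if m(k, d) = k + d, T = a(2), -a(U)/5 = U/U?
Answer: 0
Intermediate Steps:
a(U) = -5 (a(U) = -5*U/U = -5*1 = -5)
T = -5
m(k, d) = d + k
(-48 + m(T, -4))*0 = (-48 + (-4 - 5))*0 = (-48 - 9)*0 = -57*0 = 0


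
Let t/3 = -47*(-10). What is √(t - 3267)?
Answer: I*√1857 ≈ 43.093*I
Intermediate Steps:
t = 1410 (t = 3*(-47*(-10)) = 3*470 = 1410)
√(t - 3267) = √(1410 - 3267) = √(-1857) = I*√1857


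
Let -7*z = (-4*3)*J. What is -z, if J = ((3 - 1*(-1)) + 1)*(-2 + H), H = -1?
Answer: 180/7 ≈ 25.714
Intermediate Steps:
J = -15 (J = ((3 - 1*(-1)) + 1)*(-2 - 1) = ((3 + 1) + 1)*(-3) = (4 + 1)*(-3) = 5*(-3) = -15)
z = -180/7 (z = -(-4*3)*(-15)/7 = -(-12)*(-15)/7 = -1/7*180 = -180/7 ≈ -25.714)
-z = -1*(-180/7) = 180/7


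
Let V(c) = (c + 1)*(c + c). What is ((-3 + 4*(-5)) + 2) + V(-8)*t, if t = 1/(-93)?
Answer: -2065/93 ≈ -22.204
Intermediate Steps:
t = -1/93 ≈ -0.010753
V(c) = 2*c*(1 + c) (V(c) = (1 + c)*(2*c) = 2*c*(1 + c))
((-3 + 4*(-5)) + 2) + V(-8)*t = ((-3 + 4*(-5)) + 2) + (2*(-8)*(1 - 8))*(-1/93) = ((-3 - 20) + 2) + (2*(-8)*(-7))*(-1/93) = (-23 + 2) + 112*(-1/93) = -21 - 112/93 = -2065/93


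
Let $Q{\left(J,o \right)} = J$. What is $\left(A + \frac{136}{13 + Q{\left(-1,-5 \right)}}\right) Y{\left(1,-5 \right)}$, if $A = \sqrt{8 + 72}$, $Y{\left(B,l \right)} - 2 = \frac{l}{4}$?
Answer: $\frac{17}{2} + 3 \sqrt{5} \approx 15.208$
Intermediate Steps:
$Y{\left(B,l \right)} = 2 + \frac{l}{4}$
$A = 4 \sqrt{5}$ ($A = \sqrt{80} = 4 \sqrt{5} \approx 8.9443$)
$\left(A + \frac{136}{13 + Q{\left(-1,-5 \right)}}\right) Y{\left(1,-5 \right)} = \left(4 \sqrt{5} + \frac{136}{13 - 1}\right) \left(2 + \frac{1}{4} \left(-5\right)\right) = \left(4 \sqrt{5} + \frac{136}{12}\right) \left(2 - \frac{5}{4}\right) = \left(4 \sqrt{5} + 136 \cdot \frac{1}{12}\right) \frac{3}{4} = \left(4 \sqrt{5} + \frac{34}{3}\right) \frac{3}{4} = \left(\frac{34}{3} + 4 \sqrt{5}\right) \frac{3}{4} = \frac{17}{2} + 3 \sqrt{5}$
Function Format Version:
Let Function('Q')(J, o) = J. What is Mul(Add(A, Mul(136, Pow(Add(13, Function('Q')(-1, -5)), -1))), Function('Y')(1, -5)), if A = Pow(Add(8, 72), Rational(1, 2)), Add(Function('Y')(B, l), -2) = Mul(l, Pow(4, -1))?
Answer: Add(Rational(17, 2), Mul(3, Pow(5, Rational(1, 2)))) ≈ 15.208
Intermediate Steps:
Function('Y')(B, l) = Add(2, Mul(Rational(1, 4), l)) (Function('Y')(B, l) = Add(2, Mul(l, Pow(4, -1))) = Add(2, Mul(l, Rational(1, 4))) = Add(2, Mul(Rational(1, 4), l)))
A = Mul(4, Pow(5, Rational(1, 2))) (A = Pow(80, Rational(1, 2)) = Mul(4, Pow(5, Rational(1, 2))) ≈ 8.9443)
Mul(Add(A, Mul(136, Pow(Add(13, Function('Q')(-1, -5)), -1))), Function('Y')(1, -5)) = Mul(Add(Mul(4, Pow(5, Rational(1, 2))), Mul(136, Pow(Add(13, -1), -1))), Add(2, Mul(Rational(1, 4), -5))) = Mul(Add(Mul(4, Pow(5, Rational(1, 2))), Mul(136, Pow(12, -1))), Add(2, Rational(-5, 4))) = Mul(Add(Mul(4, Pow(5, Rational(1, 2))), Mul(136, Rational(1, 12))), Rational(3, 4)) = Mul(Add(Mul(4, Pow(5, Rational(1, 2))), Rational(34, 3)), Rational(3, 4)) = Mul(Add(Rational(34, 3), Mul(4, Pow(5, Rational(1, 2)))), Rational(3, 4)) = Add(Rational(17, 2), Mul(3, Pow(5, Rational(1, 2))))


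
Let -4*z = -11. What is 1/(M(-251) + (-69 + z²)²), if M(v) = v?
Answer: 256/902033 ≈ 0.00028380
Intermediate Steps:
z = 11/4 (z = -¼*(-11) = 11/4 ≈ 2.7500)
1/(M(-251) + (-69 + z²)²) = 1/(-251 + (-69 + (11/4)²)²) = 1/(-251 + (-69 + 121/16)²) = 1/(-251 + (-983/16)²) = 1/(-251 + 966289/256) = 1/(902033/256) = 256/902033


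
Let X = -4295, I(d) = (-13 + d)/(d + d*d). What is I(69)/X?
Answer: -4/1481775 ≈ -2.6995e-6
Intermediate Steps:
I(d) = (-13 + d)/(d + d**2)
I(69)/X = ((-13 + 69)/(69*(1 + 69)))/(-4295) = ((1/69)*56/70)*(-1/4295) = ((1/69)*(1/70)*56)*(-1/4295) = (4/345)*(-1/4295) = -4/1481775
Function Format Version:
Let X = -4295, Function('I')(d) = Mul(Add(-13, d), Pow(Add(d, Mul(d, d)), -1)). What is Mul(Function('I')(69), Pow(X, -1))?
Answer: Rational(-4, 1481775) ≈ -2.6995e-6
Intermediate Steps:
Function('I')(d) = Mul(Pow(Add(d, Pow(d, 2)), -1), Add(-13, d)) (Function('I')(d) = Mul(Add(-13, d), Pow(Add(d, Pow(d, 2)), -1)) = Mul(Pow(Add(d, Pow(d, 2)), -1), Add(-13, d)))
Mul(Function('I')(69), Pow(X, -1)) = Mul(Mul(Pow(69, -1), Pow(Add(1, 69), -1), Add(-13, 69)), Pow(-4295, -1)) = Mul(Mul(Rational(1, 69), Pow(70, -1), 56), Rational(-1, 4295)) = Mul(Mul(Rational(1, 69), Rational(1, 70), 56), Rational(-1, 4295)) = Mul(Rational(4, 345), Rational(-1, 4295)) = Rational(-4, 1481775)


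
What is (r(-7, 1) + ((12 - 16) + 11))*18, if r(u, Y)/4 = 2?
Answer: 270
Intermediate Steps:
r(u, Y) = 8 (r(u, Y) = 4*2 = 8)
(r(-7, 1) + ((12 - 16) + 11))*18 = (8 + ((12 - 16) + 11))*18 = (8 + (-4 + 11))*18 = (8 + 7)*18 = 15*18 = 270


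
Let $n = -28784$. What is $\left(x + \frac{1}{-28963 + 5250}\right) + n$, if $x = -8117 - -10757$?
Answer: $- \frac{619952673}{23713} \approx -26144.0$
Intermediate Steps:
$x = 2640$ ($x = -8117 + 10757 = 2640$)
$\left(x + \frac{1}{-28963 + 5250}\right) + n = \left(2640 + \frac{1}{-28963 + 5250}\right) - 28784 = \left(2640 + \frac{1}{-23713}\right) - 28784 = \left(2640 - \frac{1}{23713}\right) - 28784 = \frac{62602319}{23713} - 28784 = - \frac{619952673}{23713}$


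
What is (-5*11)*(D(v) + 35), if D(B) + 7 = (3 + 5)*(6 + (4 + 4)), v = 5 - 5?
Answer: -7700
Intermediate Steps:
v = 0
D(B) = 105 (D(B) = -7 + (3 + 5)*(6 + (4 + 4)) = -7 + 8*(6 + 8) = -7 + 8*14 = -7 + 112 = 105)
(-5*11)*(D(v) + 35) = (-5*11)*(105 + 35) = -55*140 = -7700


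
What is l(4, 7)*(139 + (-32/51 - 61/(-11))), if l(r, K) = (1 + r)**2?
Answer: 2018450/561 ≈ 3597.9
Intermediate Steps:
l(4, 7)*(139 + (-32/51 - 61/(-11))) = (1 + 4)**2*(139 + (-32/51 - 61/(-11))) = 5**2*(139 + (-32*1/51 - 61*(-1/11))) = 25*(139 + (-32/51 + 61/11)) = 25*(139 + 2759/561) = 25*(80738/561) = 2018450/561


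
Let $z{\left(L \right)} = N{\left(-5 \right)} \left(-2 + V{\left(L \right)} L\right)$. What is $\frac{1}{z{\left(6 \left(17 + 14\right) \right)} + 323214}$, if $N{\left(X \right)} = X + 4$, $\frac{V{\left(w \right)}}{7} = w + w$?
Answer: $- \frac{1}{161128} \approx -6.2062 \cdot 10^{-6}$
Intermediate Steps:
$V{\left(w \right)} = 14 w$ ($V{\left(w \right)} = 7 \left(w + w\right) = 7 \cdot 2 w = 14 w$)
$N{\left(X \right)} = 4 + X$
$z{\left(L \right)} = 2 - 14 L^{2}$ ($z{\left(L \right)} = \left(4 - 5\right) \left(-2 + 14 L L\right) = - (-2 + 14 L^{2}) = 2 - 14 L^{2}$)
$\frac{1}{z{\left(6 \left(17 + 14\right) \right)} + 323214} = \frac{1}{\left(2 - 14 \left(6 \left(17 + 14\right)\right)^{2}\right) + 323214} = \frac{1}{\left(2 - 14 \left(6 \cdot 31\right)^{2}\right) + 323214} = \frac{1}{\left(2 - 14 \cdot 186^{2}\right) + 323214} = \frac{1}{\left(2 - 484344\right) + 323214} = \frac{1}{-484342 + 323214} = \frac{1}{-161128} = - \frac{1}{161128}$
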